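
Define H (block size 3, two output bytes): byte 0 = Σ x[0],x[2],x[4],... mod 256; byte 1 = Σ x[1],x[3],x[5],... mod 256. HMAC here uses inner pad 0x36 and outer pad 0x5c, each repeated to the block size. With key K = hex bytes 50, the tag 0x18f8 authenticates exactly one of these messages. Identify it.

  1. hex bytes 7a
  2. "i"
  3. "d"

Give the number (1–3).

1

Key hex bytes 50 is 1 byte ≤ B = 3; zero-pad to 3 bytes: K' = 50 00 00.
K' ⊕ ipad = 66 36 36; K' ⊕ opad = 0c 5c 5c.
m1: inner = H(66 36 36 7a) = 9c b0; tag = H(0c 5c 5c 9c b0) = 18f8 ← matches
m2: inner = H(66 36 36 69) = 9c 9f; tag = H(0c 5c 5c 9c 9f) = 07f8
m3: inner = H(66 36 36 64) = 9c 9a; tag = H(0c 5c 5c 9c 9a) = 02f8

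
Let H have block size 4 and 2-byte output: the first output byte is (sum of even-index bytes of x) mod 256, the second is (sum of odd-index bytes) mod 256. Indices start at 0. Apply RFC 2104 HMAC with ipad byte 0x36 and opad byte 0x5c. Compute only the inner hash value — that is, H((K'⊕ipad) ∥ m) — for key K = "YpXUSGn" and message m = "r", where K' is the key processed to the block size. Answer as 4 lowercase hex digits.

Key "YpXUSGn" = 59 70 58 55 53 47 6e is 7 bytes > B = 4, so hash it first: H(key) = 72 0c, then zero-pad to 4 bytes: K' = 72 0c 00 00.
K' ⊕ ipad = 44 3a 36 36.
Inner input = 44 3a 36 36 ∥ 72.
Inner hash: even-index sum = 236 mod 256 = 236; odd-index sum = 112 mod 256 = 112 → ec 70.

ec70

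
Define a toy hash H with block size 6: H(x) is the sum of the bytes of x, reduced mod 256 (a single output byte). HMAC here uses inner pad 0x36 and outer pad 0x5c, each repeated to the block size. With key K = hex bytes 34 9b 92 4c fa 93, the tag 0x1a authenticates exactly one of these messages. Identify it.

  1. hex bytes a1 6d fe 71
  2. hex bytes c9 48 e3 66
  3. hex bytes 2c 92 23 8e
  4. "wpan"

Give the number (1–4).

Key hex bytes 34 9b 92 4c fa 93 is exactly B = 6 bytes: K' = 34 9b 92 4c fa 93.
K' ⊕ ipad = 02 ad a4 7a cc a5; K' ⊕ opad = 68 c7 ce 10 a6 cf.
m1: inner = H(02 ad a4 7a cc a5 a1 6d fe 71) = bb; tag = H(68 c7 ce 10 a6 cf bb) = 3d
m2: inner = H(02 ad a4 7a cc a5 c9 48 e3 66) = 98; tag = H(68 c7 ce 10 a6 cf 98) = 1a ← matches
m3: inner = H(02 ad a4 7a cc a5 2c 92 23 8e) = ad; tag = H(68 c7 ce 10 a6 cf ad) = 2f
m4: inner = H(02 ad a4 7a cc a5 77 70 61 6e) = f4; tag = H(68 c7 ce 10 a6 cf f4) = 76

2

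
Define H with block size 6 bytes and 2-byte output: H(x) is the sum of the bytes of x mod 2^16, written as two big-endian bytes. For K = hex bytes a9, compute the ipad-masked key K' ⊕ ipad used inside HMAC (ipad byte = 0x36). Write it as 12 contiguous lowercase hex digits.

Key hex bytes a9 is 1 byte ≤ B = 6; zero-pad to 6 bytes: K' = a9 00 00 00 00 00.
XOR each byte with 0x36: a9⊕36=9f, 00⊕36=36, 00⊕36=36, 00⊕36=36, 00⊕36=36, 00⊕36=36.

9f3636363636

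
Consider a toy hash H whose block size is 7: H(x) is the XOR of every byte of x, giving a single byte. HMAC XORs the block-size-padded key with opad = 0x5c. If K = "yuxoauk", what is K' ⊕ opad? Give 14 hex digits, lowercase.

Key "yuxoauk" = 79 75 78 6f 61 75 6b is exactly B = 7 bytes: K' = 79 75 78 6f 61 75 6b.
XOR each byte with 0x5c: 79⊕5c=25, 75⊕5c=29, 78⊕5c=24, 6f⊕5c=33, 61⊕5c=3d, 75⊕5c=29, 6b⊕5c=37.

252924333d2937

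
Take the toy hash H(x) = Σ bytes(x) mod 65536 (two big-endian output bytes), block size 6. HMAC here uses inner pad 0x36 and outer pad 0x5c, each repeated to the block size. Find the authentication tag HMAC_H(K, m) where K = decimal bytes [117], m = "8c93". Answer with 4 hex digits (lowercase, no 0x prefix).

024f

Key decimal bytes [117] = 75 is 1 byte ≤ B = 6; zero-pad to 6 bytes: K' = 75 00 00 00 00 00.
K' ⊕ ipad = 43 36 36 36 36 36.  K' ⊕ opad = 29 5c 5c 5c 5c 5c.
Inner input = (K'⊕ipad) ∥ m = 43 36 36 36 36 36 ∥ 38 63 39 33.
Inner hash: sum = 67+54+54+54+54+54+56+99+57+51 = 600 → 02 58.
Outer input = (K'⊕opad) ∥ inner = 29 5c 5c 5c 5c 5c ∥ 02 58.
Outer hash (tag): sum = 41+92+92+92+92+92+2+88 = 591 → 02 4f.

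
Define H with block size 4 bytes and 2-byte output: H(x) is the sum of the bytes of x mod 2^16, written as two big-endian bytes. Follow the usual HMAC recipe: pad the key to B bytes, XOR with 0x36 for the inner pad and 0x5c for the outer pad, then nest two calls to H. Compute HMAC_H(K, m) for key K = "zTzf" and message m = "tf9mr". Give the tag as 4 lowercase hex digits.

00cd

Key "zTzf" = 7a 54 7a 66 is exactly B = 4 bytes: K' = 7a 54 7a 66.
K' ⊕ ipad = 4c 62 4c 50.  K' ⊕ opad = 26 08 26 3a.
Inner input = (K'⊕ipad) ∥ m = 4c 62 4c 50 ∥ 74 66 39 6d 72.
Inner hash: sum = 76+98+76+80+116+102+57+109+114 = 828 → 03 3c.
Outer input = (K'⊕opad) ∥ inner = 26 08 26 3a ∥ 03 3c.
Outer hash (tag): sum = 38+8+38+58+3+60 = 205 → 00 cd.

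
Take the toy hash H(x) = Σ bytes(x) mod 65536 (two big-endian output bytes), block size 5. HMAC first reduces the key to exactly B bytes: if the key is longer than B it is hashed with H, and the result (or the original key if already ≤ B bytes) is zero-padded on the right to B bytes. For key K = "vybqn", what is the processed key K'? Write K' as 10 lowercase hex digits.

Key "vybqn" = 76 79 62 71 6e is exactly B = 5 bytes: K' = 76 79 62 71 6e.

767962716e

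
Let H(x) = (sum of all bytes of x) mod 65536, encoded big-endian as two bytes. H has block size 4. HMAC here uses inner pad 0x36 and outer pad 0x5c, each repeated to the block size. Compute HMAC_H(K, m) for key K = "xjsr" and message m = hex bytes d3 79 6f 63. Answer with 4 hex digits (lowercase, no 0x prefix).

Key "xjsr" = 78 6a 73 72 is exactly B = 4 bytes: K' = 78 6a 73 72.
K' ⊕ ipad = 4e 5c 45 44.  K' ⊕ opad = 24 36 2f 2e.
Inner input = (K'⊕ipad) ∥ m = 4e 5c 45 44 ∥ d3 79 6f 63.
Inner hash: sum = 78+92+69+68+211+121+111+99 = 849 → 03 51.
Outer input = (K'⊕opad) ∥ inner = 24 36 2f 2e ∥ 03 51.
Outer hash (tag): sum = 36+54+47+46+3+81 = 267 → 01 0b.

010b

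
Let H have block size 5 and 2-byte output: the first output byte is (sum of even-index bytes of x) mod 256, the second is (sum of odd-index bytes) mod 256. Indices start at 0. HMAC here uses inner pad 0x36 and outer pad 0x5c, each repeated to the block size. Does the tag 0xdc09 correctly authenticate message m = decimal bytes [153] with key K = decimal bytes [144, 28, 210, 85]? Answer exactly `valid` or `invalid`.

valid

Key decimal bytes [144, 28, 210, 85] = 90 1c d2 55 is 4 bytes ≤ B = 5; zero-pad to 5 bytes: K' = 90 1c d2 55 00.
K' ⊕ ipad = a6 2a e4 63 36; K' ⊕ opad = cc 40 8e 09 5c.
Inner hash: even-index sum = 448 mod 256 = 192; odd-index sum = 294 mod 256 = 38 → c0 26.
Outer hash (recomputed tag): even-index sum = 476 mod 256 = 220; odd-index sum = 265 mod 256 = 9 → dc 09.
Recomputed tag = dc09; claimed = dc09 → match.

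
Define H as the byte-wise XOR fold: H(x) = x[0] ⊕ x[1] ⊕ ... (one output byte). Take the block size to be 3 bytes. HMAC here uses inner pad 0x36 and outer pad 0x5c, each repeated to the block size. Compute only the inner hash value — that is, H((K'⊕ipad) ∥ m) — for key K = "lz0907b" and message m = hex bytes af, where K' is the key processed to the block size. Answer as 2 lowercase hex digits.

e3

Key "lz0907b" = 6c 7a 30 39 30 37 62 is 7 bytes > B = 3, so hash it first: H(key) = 7a, then zero-pad to 3 bytes: K' = 7a 00 00.
K' ⊕ ipad = 4c 36 36.
Inner input = 4c 36 36 ∥ af.
Inner hash: XOR 4c⊕36⊕36⊕af = e3.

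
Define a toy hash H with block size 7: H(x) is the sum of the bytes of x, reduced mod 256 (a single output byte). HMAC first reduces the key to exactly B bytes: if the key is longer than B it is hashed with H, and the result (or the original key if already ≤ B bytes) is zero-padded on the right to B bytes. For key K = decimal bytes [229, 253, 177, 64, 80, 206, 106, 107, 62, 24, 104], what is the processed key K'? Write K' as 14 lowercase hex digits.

84000000000000

|K| = 11 > B = 7, so first hash the key.
H(K): sum = 229+253+177+64+80+206+106+107+62+24+104 = 1412; mod 256 = 132 → 84.
Zero-pad H(K) = 84 to 7 bytes: K' = 84 00 00 00 00 00 00.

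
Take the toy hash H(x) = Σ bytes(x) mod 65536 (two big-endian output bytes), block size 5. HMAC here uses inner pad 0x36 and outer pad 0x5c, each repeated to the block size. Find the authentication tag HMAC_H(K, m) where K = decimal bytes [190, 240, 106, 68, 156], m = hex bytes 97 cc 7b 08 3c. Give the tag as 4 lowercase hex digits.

0388

Key decimal bytes [190, 240, 106, 68, 156] = be f0 6a 44 9c is exactly B = 5 bytes: K' = be f0 6a 44 9c.
K' ⊕ ipad = 88 c6 5c 72 aa.  K' ⊕ opad = e2 ac 36 18 c0.
Inner input = (K'⊕ipad) ∥ m = 88 c6 5c 72 aa ∥ 97 cc 7b 08 3c.
Inner hash: sum = 136+198+92+114+170+151+204+123+8+60 = 1256 → 04 e8.
Outer input = (K'⊕opad) ∥ inner = e2 ac 36 18 c0 ∥ 04 e8.
Outer hash (tag): sum = 226+172+54+24+192+4+232 = 904 → 03 88.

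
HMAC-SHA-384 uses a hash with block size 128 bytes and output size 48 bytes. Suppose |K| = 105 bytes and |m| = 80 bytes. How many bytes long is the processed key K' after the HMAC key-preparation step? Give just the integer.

128

Key is 105 ≤ 128 bytes, zero-padded: |K'| = 128.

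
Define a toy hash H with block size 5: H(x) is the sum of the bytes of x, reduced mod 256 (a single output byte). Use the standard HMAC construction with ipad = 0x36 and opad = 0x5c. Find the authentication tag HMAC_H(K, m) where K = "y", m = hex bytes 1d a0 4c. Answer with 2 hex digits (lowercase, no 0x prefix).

Key "y" = 79 is 1 byte ≤ B = 5; zero-pad to 5 bytes: K' = 79 00 00 00 00.
K' ⊕ ipad = 4f 36 36 36 36.  K' ⊕ opad = 25 5c 5c 5c 5c.
Inner input = (K'⊕ipad) ∥ m = 4f 36 36 36 36 ∥ 1d a0 4c.
Inner hash: sum = 79+54+54+54+54+29+160+76 = 560; mod 256 = 48 → 30.
Outer input = (K'⊕opad) ∥ inner = 25 5c 5c 5c 5c ∥ 30.
Outer hash (tag): sum = 37+92+92+92+92+48 = 453; mod 256 = 197 → c5.

c5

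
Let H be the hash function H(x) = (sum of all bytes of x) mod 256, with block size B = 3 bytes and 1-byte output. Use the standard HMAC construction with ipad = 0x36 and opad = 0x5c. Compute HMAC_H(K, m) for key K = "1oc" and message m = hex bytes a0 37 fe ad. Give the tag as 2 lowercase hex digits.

Key "1oc" = 31 6f 63 is exactly B = 3 bytes: K' = 31 6f 63.
K' ⊕ ipad = 07 59 55.  K' ⊕ opad = 6d 33 3f.
Inner input = (K'⊕ipad) ∥ m = 07 59 55 ∥ a0 37 fe ad.
Inner hash: sum = 7+89+85+160+55+254+173 = 823; mod 256 = 55 → 37.
Outer input = (K'⊕opad) ∥ inner = 6d 33 3f ∥ 37.
Outer hash (tag): sum = 109+51+63+55 = 278; mod 256 = 22 → 16.

16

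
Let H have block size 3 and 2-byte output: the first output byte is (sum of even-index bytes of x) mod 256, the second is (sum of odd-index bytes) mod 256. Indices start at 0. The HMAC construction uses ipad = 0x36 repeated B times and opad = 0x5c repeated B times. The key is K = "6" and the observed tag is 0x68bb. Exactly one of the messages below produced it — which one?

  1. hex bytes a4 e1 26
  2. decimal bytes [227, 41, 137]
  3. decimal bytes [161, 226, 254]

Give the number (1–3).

2

Key "6" = 36 is 1 byte ≤ B = 3; zero-pad to 3 bytes: K' = 36 00 00.
K' ⊕ ipad = 00 36 36; K' ⊕ opad = 6a 5c 5c.
m1: inner = H(00 36 36 a4 e1 26) = 17 00; tag = H(6a 5c 5c 17 00) = c673
m2: inner = H(00 36 36 e3 29 89) = 5f a2; tag = H(6a 5c 5c 5f a2) = 68bb ← matches
m3: inner = H(00 36 36 a1 e2 fe) = 18 d5; tag = H(6a 5c 5c 18 d5) = 9b74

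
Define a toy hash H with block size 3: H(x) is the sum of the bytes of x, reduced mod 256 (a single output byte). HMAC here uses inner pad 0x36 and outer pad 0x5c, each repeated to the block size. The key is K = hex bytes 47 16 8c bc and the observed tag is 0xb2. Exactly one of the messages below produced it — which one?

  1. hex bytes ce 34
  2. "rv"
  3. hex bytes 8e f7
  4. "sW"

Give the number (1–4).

Key hex bytes 47 16 8c bc is 4 bytes > B = 3, so hash it first: H(key) = a5, then zero-pad to 3 bytes: K' = a5 00 00.
K' ⊕ ipad = 93 36 36; K' ⊕ opad = f9 5c 5c.
m1: inner = H(93 36 36 ce 34) = 01; tag = H(f9 5c 5c 01) = b2 ← matches
m2: inner = H(93 36 36 72 76) = e7; tag = H(f9 5c 5c e7) = 98
m3: inner = H(93 36 36 8e f7) = 84; tag = H(f9 5c 5c 84) = 35
m4: inner = H(93 36 36 73 57) = c9; tag = H(f9 5c 5c c9) = 7a

1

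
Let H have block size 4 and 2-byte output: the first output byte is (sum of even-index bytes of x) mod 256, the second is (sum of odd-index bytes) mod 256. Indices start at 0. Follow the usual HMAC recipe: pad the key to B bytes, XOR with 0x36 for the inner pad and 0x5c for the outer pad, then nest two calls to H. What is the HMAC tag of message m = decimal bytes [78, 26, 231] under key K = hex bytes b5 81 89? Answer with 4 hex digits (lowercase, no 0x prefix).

Key hex bytes b5 81 89 is 3 bytes ≤ B = 4; zero-pad to 4 bytes: K' = b5 81 89 00.
K' ⊕ ipad = 83 b7 bf 36.  K' ⊕ opad = e9 dd d5 5c.
Inner input = (K'⊕ipad) ∥ m = 83 b7 bf 36 ∥ 4e 1a e7.
Inner hash: even-index sum = 631 mod 256 = 119; odd-index sum = 263 mod 256 = 7 → 77 07.
Outer input = (K'⊕opad) ∥ inner = e9 dd d5 5c ∥ 77 07.
Outer hash (tag): even-index sum = 565 mod 256 = 53; odd-index sum = 320 mod 256 = 64 → 35 40.

3540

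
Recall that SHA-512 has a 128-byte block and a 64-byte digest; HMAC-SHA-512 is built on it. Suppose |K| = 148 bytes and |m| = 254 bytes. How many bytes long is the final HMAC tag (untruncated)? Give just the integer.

The tag is one SHA-512 digest: 64 bytes.

64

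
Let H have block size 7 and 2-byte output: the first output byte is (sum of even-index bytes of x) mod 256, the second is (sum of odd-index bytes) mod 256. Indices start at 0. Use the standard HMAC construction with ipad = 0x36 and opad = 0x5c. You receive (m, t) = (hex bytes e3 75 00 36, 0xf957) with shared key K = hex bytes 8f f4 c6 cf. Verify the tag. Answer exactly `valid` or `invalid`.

valid

Key hex bytes 8f f4 c6 cf is 4 bytes ≤ B = 7; zero-pad to 7 bytes: K' = 8f f4 c6 cf 00 00 00.
K' ⊕ ipad = b9 c2 f0 f9 36 36 36; K' ⊕ opad = d3 a8 9a 93 5c 5c 5c.
Inner hash: even-index sum = 704 mod 256 = 192; odd-index sum = 724 mod 256 = 212 → c0 d4.
Outer hash (recomputed tag): even-index sum = 761 mod 256 = 249; odd-index sum = 599 mod 256 = 87 → f9 57.
Recomputed tag = f957; claimed = f957 → match.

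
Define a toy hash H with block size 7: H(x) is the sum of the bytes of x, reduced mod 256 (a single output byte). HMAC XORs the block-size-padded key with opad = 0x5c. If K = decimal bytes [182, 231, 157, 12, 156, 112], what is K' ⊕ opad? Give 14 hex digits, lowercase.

Key decimal bytes [182, 231, 157, 12, 156, 112] = b6 e7 9d 0c 9c 70 is 6 bytes ≤ B = 7; zero-pad to 7 bytes: K' = b6 e7 9d 0c 9c 70 00.
XOR each byte with 0x5c: b6⊕5c=ea, e7⊕5c=bb, 9d⊕5c=c1, 0c⊕5c=50, 9c⊕5c=c0, 70⊕5c=2c, 00⊕5c=5c.

eabbc150c02c5c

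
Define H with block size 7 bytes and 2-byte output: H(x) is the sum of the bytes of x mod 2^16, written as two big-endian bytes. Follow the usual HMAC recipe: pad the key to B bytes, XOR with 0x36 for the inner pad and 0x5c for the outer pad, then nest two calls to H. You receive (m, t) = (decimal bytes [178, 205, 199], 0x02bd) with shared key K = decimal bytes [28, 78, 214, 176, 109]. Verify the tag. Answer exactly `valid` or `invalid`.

invalid

Key decimal bytes [28, 78, 214, 176, 109] = 1c 4e d6 b0 6d is 5 bytes ≤ B = 7; zero-pad to 7 bytes: K' = 1c 4e d6 b0 6d 00 00.
K' ⊕ ipad = 2a 78 e0 86 5b 36 36; K' ⊕ opad = 40 12 8a ec 31 5c 5c.
Inner hash: sum = 42+120+224+134+91+54+54+178+205+199 = 1301 → 05 15.
Outer hash (recomputed tag): sum = 64+18+138+236+49+92+92+5+21 = 715 → 02 cb.
Recomputed tag = 02cb; claimed = 02bd → mismatch.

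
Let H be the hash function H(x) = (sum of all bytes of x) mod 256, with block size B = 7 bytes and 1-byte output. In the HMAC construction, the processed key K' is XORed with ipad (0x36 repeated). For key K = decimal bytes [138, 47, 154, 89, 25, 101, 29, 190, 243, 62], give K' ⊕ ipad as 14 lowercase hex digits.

00363636363636

Key decimal bytes [138, 47, 154, 89, 25, 101, 29, 190, 243, 62] = 8a 2f 9a 59 19 65 1d be f3 3e is 10 bytes > B = 7, so hash it first: H(key) = 36, then zero-pad to 7 bytes: K' = 36 00 00 00 00 00 00.
XOR each byte with 0x36: 36⊕36=00, 00⊕36=36, 00⊕36=36, 00⊕36=36, 00⊕36=36, 00⊕36=36, 00⊕36=36.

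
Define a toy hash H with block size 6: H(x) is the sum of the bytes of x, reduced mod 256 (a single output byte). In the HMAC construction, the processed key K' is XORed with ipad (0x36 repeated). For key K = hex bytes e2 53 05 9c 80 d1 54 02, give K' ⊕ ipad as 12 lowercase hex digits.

4b3636363636

Key hex bytes e2 53 05 9c 80 d1 54 02 is 8 bytes > B = 6, so hash it first: H(key) = 7d, then zero-pad to 6 bytes: K' = 7d 00 00 00 00 00.
XOR each byte with 0x36: 7d⊕36=4b, 00⊕36=36, 00⊕36=36, 00⊕36=36, 00⊕36=36, 00⊕36=36.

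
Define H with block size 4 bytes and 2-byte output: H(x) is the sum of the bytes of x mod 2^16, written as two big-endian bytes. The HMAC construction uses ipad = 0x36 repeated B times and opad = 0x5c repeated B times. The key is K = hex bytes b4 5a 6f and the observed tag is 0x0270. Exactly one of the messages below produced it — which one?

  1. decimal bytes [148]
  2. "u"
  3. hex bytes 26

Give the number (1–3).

2

Key hex bytes b4 5a 6f is 3 bytes ≤ B = 4; zero-pad to 4 bytes: K' = b4 5a 6f 00.
K' ⊕ ipad = 82 6c 59 36; K' ⊕ opad = e8 06 33 5c.
m1: inner = H(82 6c 59 36 94) = 02 11; tag = H(e8 06 33 5c 02 11) = 0190
m2: inner = H(82 6c 59 36 75) = 01 f2; tag = H(e8 06 33 5c 01 f2) = 0270 ← matches
m3: inner = H(82 6c 59 36 26) = 01 a3; tag = H(e8 06 33 5c 01 a3) = 0221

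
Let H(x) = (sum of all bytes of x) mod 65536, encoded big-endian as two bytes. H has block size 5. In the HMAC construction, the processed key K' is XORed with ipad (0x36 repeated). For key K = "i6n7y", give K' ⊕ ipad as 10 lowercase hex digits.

5f0058014f

Key "i6n7y" = 69 36 6e 37 79 is exactly B = 5 bytes: K' = 69 36 6e 37 79.
XOR each byte with 0x36: 69⊕36=5f, 36⊕36=00, 6e⊕36=58, 37⊕36=01, 79⊕36=4f.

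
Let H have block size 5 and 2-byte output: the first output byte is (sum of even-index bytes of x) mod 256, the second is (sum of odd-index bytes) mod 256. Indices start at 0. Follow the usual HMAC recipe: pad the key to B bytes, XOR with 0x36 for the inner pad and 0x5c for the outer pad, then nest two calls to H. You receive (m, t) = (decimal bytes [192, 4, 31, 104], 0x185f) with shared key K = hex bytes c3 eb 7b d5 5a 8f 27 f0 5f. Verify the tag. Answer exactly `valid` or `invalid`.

Key hex bytes c3 eb 7b d5 5a 8f 27 f0 5f is 9 bytes > B = 5, so hash it first: H(key) = 1e 3f, then zero-pad to 5 bytes: K' = 1e 3f 00 00 00.
K' ⊕ ipad = 28 09 36 36 36; K' ⊕ opad = 42 63 5c 5c 5c.
Inner hash: even-index sum = 256 mod 256 = 0; odd-index sum = 286 mod 256 = 30 → 00 1e.
Outer hash (recomputed tag): even-index sum = 280 mod 256 = 24; odd-index sum = 191 mod 256 = 191 → 18 bf.
Recomputed tag = 18bf; claimed = 185f → mismatch.

invalid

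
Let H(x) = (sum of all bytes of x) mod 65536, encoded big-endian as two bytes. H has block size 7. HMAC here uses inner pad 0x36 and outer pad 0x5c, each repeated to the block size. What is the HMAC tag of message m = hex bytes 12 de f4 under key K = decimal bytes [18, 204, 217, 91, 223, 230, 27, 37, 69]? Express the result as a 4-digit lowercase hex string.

Key decimal bytes [18, 204, 217, 91, 223, 230, 27, 37, 69] = 12 cc d9 5b df e6 1b 25 45 is 9 bytes > B = 7, so hash it first: H(key) = 04 5c, then zero-pad to 7 bytes: K' = 04 5c 00 00 00 00 00.
K' ⊕ ipad = 32 6a 36 36 36 36 36.  K' ⊕ opad = 58 00 5c 5c 5c 5c 5c.
Inner input = (K'⊕ipad) ∥ m = 32 6a 36 36 36 36 36 ∥ 12 de f4.
Inner hash: sum = 50+106+54+54+54+54+54+18+222+244 = 910 → 03 8e.
Outer input = (K'⊕opad) ∥ inner = 58 00 5c 5c 5c 5c 5c ∥ 03 8e.
Outer hash (tag): sum = 88+0+92+92+92+92+92+3+142 = 693 → 02 b5.

02b5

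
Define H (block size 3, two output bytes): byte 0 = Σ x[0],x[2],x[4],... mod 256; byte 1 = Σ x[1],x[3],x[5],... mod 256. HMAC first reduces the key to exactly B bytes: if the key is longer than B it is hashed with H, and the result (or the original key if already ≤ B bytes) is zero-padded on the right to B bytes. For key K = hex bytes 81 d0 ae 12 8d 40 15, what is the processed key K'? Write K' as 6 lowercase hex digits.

d12200

|K| = 7 > B = 3, so first hash the key.
H(K): even-index sum = 465 mod 256 = 209; odd-index sum = 290 mod 256 = 34 → d1 22.
Zero-pad H(K) = d1 22 to 3 bytes: K' = d1 22 00.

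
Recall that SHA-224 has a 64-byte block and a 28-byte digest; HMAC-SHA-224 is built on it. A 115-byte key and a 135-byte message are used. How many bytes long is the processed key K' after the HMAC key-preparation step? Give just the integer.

64

Key is 115 > 64 bytes, so it is hashed to 28 bytes then zero-padded to 64: |K'| = 64.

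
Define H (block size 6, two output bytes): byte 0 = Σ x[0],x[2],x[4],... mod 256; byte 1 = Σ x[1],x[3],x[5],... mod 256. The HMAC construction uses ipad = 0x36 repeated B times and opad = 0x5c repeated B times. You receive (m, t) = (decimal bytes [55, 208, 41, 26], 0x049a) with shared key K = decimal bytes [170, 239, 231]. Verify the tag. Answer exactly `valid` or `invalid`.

Key decimal bytes [170, 239, 231] = aa ef e7 is 3 bytes ≤ B = 6; zero-pad to 6 bytes: K' = aa ef e7 00 00 00.
K' ⊕ ipad = 9c d9 d1 36 36 36; K' ⊕ opad = f6 b3 bb 5c 5c 5c.
Inner hash: even-index sum = 515 mod 256 = 3; odd-index sum = 559 mod 256 = 47 → 03 2f.
Outer hash (recomputed tag): even-index sum = 528 mod 256 = 16; odd-index sum = 410 mod 256 = 154 → 10 9a.
Recomputed tag = 109a; claimed = 049a → mismatch.

invalid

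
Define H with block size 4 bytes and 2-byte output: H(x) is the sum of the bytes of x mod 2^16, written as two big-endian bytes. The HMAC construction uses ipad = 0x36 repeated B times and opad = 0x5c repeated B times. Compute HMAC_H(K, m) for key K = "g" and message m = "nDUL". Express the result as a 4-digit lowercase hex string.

Key "g" = 67 is 1 byte ≤ B = 4; zero-pad to 4 bytes: K' = 67 00 00 00.
K' ⊕ ipad = 51 36 36 36.  K' ⊕ opad = 3b 5c 5c 5c.
Inner input = (K'⊕ipad) ∥ m = 51 36 36 36 ∥ 6e 44 55 4c.
Inner hash: sum = 81+54+54+54+110+68+85+76 = 582 → 02 46.
Outer input = (K'⊕opad) ∥ inner = 3b 5c 5c 5c ∥ 02 46.
Outer hash (tag): sum = 59+92+92+92+2+70 = 407 → 01 97.

0197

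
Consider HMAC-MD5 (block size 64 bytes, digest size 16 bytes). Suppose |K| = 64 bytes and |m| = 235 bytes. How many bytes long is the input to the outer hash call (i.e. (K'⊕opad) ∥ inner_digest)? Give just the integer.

Key is 64 ≤ 64 bytes, zero-padded: |K'| = 64.
Outer input = (K'⊕opad) ∥ H(inner) → 64 + 16 = 80 bytes.

80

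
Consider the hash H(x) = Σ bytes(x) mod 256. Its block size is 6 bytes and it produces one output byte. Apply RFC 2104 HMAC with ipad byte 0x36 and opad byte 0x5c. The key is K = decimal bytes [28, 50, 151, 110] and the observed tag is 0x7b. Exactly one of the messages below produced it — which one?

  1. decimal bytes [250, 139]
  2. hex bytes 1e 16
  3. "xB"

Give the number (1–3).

Key decimal bytes [28, 50, 151, 110] = 1c 32 97 6e is 4 bytes ≤ B = 6; zero-pad to 6 bytes: K' = 1c 32 97 6e 00 00.
K' ⊕ ipad = 2a 04 a1 58 36 36; K' ⊕ opad = 40 6e cb 32 5c 5c.
m1: inner = H(2a 04 a1 58 36 36 fa 8b) = 18; tag = H(40 6e cb 32 5c 5c 18) = 7b ← matches
m2: inner = H(2a 04 a1 58 36 36 1e 16) = c7; tag = H(40 6e cb 32 5c 5c c7) = 2a
m3: inner = H(2a 04 a1 58 36 36 78 42) = 4d; tag = H(40 6e cb 32 5c 5c 4d) = b0

1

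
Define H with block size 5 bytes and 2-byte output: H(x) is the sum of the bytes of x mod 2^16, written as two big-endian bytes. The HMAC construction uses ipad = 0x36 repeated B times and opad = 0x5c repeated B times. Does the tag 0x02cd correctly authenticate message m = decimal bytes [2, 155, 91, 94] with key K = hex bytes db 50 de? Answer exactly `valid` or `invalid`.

Key hex bytes db 50 de is 3 bytes ≤ B = 5; zero-pad to 5 bytes: K' = db 50 de 00 00.
K' ⊕ ipad = ed 66 e8 36 36; K' ⊕ opad = 87 0c 82 5c 5c.
Inner hash: sum = 237+102+232+54+54+2+155+91+94 = 1021 → 03 fd.
Outer hash (recomputed tag): sum = 135+12+130+92+92+3+253 = 717 → 02 cd.
Recomputed tag = 02cd; claimed = 02cd → match.

valid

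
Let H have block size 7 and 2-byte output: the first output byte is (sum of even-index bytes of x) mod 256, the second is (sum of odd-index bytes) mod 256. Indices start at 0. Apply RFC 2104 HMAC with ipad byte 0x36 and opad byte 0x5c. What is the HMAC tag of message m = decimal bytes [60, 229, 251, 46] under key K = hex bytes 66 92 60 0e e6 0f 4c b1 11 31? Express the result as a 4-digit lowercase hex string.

b379

Key hex bytes 66 92 60 0e e6 0f 4c b1 11 31 is 10 bytes > B = 7, so hash it first: H(key) = 09 91, then zero-pad to 7 bytes: K' = 09 91 00 00 00 00 00.
K' ⊕ ipad = 3f a7 36 36 36 36 36.  K' ⊕ opad = 55 cd 5c 5c 5c 5c 5c.
Inner input = (K'⊕ipad) ∥ m = 3f a7 36 36 36 36 36 ∥ 3c e5 fb 2e.
Inner hash: even-index sum = 500 mod 256 = 244; odd-index sum = 586 mod 256 = 74 → f4 4a.
Outer input = (K'⊕opad) ∥ inner = 55 cd 5c 5c 5c 5c 5c ∥ f4 4a.
Outer hash (tag): even-index sum = 435 mod 256 = 179; odd-index sum = 633 mod 256 = 121 → b3 79.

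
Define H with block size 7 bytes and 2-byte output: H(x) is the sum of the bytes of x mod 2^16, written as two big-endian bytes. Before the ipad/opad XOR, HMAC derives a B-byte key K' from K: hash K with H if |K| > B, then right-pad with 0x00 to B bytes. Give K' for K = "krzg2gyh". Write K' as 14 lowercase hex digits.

03380000000000

|K| = 8 > B = 7, so first hash the key.
H(K): sum = 107+114+122+103+50+103+121+104 = 824 → 03 38.
Zero-pad H(K) = 03 38 to 7 bytes: K' = 03 38 00 00 00 00 00.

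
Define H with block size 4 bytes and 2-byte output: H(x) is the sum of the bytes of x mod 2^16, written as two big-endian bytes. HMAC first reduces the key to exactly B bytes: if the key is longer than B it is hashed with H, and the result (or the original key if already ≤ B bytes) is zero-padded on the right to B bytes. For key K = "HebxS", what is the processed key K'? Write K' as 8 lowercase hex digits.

|K| = 5 > B = 4, so first hash the key.
H(K): sum = 72+101+98+120+83 = 474 → 01 da.
Zero-pad H(K) = 01 da to 4 bytes: K' = 01 da 00 00.

01da0000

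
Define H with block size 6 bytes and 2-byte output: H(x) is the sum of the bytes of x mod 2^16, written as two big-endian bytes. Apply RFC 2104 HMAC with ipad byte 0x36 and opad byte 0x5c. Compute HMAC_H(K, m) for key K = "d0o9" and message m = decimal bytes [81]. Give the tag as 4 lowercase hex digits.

0272

Key "d0o9" = 64 30 6f 39 is 4 bytes ≤ B = 6; zero-pad to 6 bytes: K' = 64 30 6f 39 00 00.
K' ⊕ ipad = 52 06 59 0f 36 36.  K' ⊕ opad = 38 6c 33 65 5c 5c.
Inner input = (K'⊕ipad) ∥ m = 52 06 59 0f 36 36 ∥ 51.
Inner hash: sum = 82+6+89+15+54+54+81 = 381 → 01 7d.
Outer input = (K'⊕opad) ∥ inner = 38 6c 33 65 5c 5c ∥ 01 7d.
Outer hash (tag): sum = 56+108+51+101+92+92+1+125 = 626 → 02 72.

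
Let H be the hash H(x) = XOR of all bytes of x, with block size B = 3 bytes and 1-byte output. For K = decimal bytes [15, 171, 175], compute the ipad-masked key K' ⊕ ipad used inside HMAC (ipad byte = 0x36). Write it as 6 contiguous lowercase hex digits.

Key decimal bytes [15, 171, 175] = 0f ab af is exactly B = 3 bytes: K' = 0f ab af.
XOR each byte with 0x36: 0f⊕36=39, ab⊕36=9d, af⊕36=99.

399d99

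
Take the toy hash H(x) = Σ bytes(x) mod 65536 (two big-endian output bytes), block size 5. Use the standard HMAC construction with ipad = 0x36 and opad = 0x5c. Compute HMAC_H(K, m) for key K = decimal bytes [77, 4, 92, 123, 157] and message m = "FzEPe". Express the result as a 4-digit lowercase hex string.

021d

Key decimal bytes [77, 4, 92, 123, 157] = 4d 04 5c 7b 9d is exactly B = 5 bytes: K' = 4d 04 5c 7b 9d.
K' ⊕ ipad = 7b 32 6a 4d ab.  K' ⊕ opad = 11 58 00 27 c1.
Inner input = (K'⊕ipad) ∥ m = 7b 32 6a 4d ab ∥ 46 7a 45 50 65.
Inner hash: sum = 123+50+106+77+171+70+122+69+80+101 = 969 → 03 c9.
Outer input = (K'⊕opad) ∥ inner = 11 58 00 27 c1 ∥ 03 c9.
Outer hash (tag): sum = 17+88+0+39+193+3+201 = 541 → 02 1d.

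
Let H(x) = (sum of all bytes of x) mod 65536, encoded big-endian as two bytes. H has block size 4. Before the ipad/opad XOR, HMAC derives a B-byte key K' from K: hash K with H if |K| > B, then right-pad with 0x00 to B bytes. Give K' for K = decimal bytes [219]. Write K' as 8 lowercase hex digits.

db000000

Key decimal bytes [219] = db is 1 byte ≤ B = 4; zero-pad to 4 bytes: K' = db 00 00 00.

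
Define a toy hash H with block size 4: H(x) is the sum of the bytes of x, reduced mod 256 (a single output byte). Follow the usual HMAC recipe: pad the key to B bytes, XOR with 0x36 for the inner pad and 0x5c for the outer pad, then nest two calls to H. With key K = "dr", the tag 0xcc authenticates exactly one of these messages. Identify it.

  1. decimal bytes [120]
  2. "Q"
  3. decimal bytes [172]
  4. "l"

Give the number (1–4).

3

Key "dr" = 64 72 is 2 bytes ≤ B = 4; zero-pad to 4 bytes: K' = 64 72 00 00.
K' ⊕ ipad = 52 44 36 36; K' ⊕ opad = 38 2e 5c 5c.
m1: inner = H(52 44 36 36 78) = 7a; tag = H(38 2e 5c 5c 7a) = 98
m2: inner = H(52 44 36 36 51) = 53; tag = H(38 2e 5c 5c 53) = 71
m3: inner = H(52 44 36 36 ac) = ae; tag = H(38 2e 5c 5c ae) = cc ← matches
m4: inner = H(52 44 36 36 6c) = 6e; tag = H(38 2e 5c 5c 6e) = 8c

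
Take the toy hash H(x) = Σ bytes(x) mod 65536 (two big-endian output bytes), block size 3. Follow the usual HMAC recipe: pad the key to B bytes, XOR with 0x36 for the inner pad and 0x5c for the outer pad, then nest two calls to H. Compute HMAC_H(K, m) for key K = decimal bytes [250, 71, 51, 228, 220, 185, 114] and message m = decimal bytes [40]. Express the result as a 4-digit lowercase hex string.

Key decimal bytes [250, 71, 51, 228, 220, 185, 114] = fa 47 33 e4 dc b9 72 is 7 bytes > B = 3, so hash it first: H(key) = 04 5f, then zero-pad to 3 bytes: K' = 04 5f 00.
K' ⊕ ipad = 32 69 36.  K' ⊕ opad = 58 03 5c.
Inner input = (K'⊕ipad) ∥ m = 32 69 36 ∥ 28.
Inner hash: sum = 50+105+54+40 = 249 → 00 f9.
Outer input = (K'⊕opad) ∥ inner = 58 03 5c ∥ 00 f9.
Outer hash (tag): sum = 88+3+92+0+249 = 432 → 01 b0.

01b0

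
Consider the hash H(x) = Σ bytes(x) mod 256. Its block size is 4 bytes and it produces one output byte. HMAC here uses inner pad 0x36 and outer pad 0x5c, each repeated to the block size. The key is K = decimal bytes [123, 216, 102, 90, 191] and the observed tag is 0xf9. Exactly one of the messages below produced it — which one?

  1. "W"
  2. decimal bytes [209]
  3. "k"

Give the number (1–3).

2

Key decimal bytes [123, 216, 102, 90, 191] = 7b d8 66 5a bf is 5 bytes > B = 4, so hash it first: H(key) = d2, then zero-pad to 4 bytes: K' = d2 00 00 00.
K' ⊕ ipad = e4 36 36 36; K' ⊕ opad = 8e 5c 5c 5c.
m1: inner = H(e4 36 36 36 57) = dd; tag = H(8e 5c 5c 5c dd) = 7f
m2: inner = H(e4 36 36 36 d1) = 57; tag = H(8e 5c 5c 5c 57) = f9 ← matches
m3: inner = H(e4 36 36 36 6b) = f1; tag = H(8e 5c 5c 5c f1) = 93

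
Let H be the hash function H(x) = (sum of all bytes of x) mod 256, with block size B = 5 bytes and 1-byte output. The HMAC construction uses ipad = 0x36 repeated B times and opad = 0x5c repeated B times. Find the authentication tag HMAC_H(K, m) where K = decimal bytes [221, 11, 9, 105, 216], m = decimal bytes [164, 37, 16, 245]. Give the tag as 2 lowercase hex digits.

Key decimal bytes [221, 11, 9, 105, 216] = dd 0b 09 69 d8 is exactly B = 5 bytes: K' = dd 0b 09 69 d8.
K' ⊕ ipad = eb 3d 3f 5f ee.  K' ⊕ opad = 81 57 55 35 84.
Inner input = (K'⊕ipad) ∥ m = eb 3d 3f 5f ee ∥ a4 25 10 f5.
Inner hash: sum = 235+61+63+95+238+164+37+16+245 = 1154; mod 256 = 130 → 82.
Outer input = (K'⊕opad) ∥ inner = 81 57 55 35 84 ∥ 82.
Outer hash (tag): sum = 129+87+85+53+132+130 = 616; mod 256 = 104 → 68.

68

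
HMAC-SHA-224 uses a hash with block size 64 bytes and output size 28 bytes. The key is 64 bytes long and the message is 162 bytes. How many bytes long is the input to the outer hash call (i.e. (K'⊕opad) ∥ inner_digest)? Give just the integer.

Key is 64 ≤ 64 bytes, zero-padded: |K'| = 64.
Outer input = (K'⊕opad) ∥ H(inner) → 64 + 28 = 92 bytes.

92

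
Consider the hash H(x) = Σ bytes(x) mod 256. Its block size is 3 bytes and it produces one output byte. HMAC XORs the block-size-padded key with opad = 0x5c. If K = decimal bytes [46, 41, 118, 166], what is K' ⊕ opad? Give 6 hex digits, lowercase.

Key decimal bytes [46, 41, 118, 166] = 2e 29 76 a6 is 4 bytes > B = 3, so hash it first: H(key) = 73, then zero-pad to 3 bytes: K' = 73 00 00.
XOR each byte with 0x5c: 73⊕5c=2f, 00⊕5c=5c, 00⊕5c=5c.

2f5c5c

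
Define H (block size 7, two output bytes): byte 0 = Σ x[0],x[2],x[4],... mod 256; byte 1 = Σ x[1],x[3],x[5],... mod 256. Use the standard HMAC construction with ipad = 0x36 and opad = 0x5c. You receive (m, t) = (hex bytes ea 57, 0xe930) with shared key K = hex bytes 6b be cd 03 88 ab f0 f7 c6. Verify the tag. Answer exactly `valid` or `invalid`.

Key hex bytes 6b be cd 03 88 ab f0 f7 c6 is 9 bytes > B = 7, so hash it first: H(key) = 76 63, then zero-pad to 7 bytes: K' = 76 63 00 00 00 00 00.
K' ⊕ ipad = 40 55 36 36 36 36 36; K' ⊕ opad = 2a 3f 5c 5c 5c 5c 5c.
Inner hash: even-index sum = 313 mod 256 = 57; odd-index sum = 427 mod 256 = 171 → 39 ab.
Outer hash (recomputed tag): even-index sum = 489 mod 256 = 233; odd-index sum = 304 mod 256 = 48 → e9 30.
Recomputed tag = e930; claimed = e930 → match.

valid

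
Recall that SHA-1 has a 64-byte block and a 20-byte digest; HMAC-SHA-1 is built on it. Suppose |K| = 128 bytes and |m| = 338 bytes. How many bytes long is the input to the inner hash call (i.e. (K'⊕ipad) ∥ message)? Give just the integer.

402

Key is 128 > 64 bytes, so it is hashed to 20 bytes then zero-padded to 64: |K'| = 64.
Inner input = (K'⊕ipad) ∥ m → 64 + 338 = 402 bytes.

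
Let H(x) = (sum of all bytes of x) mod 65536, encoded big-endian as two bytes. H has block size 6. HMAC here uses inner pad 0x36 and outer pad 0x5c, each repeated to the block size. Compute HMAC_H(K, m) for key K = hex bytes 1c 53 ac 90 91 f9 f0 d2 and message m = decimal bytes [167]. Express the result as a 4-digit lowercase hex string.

Key hex bytes 1c 53 ac 90 91 f9 f0 d2 is 8 bytes > B = 6, so hash it first: H(key) = 04 f7, then zero-pad to 6 bytes: K' = 04 f7 00 00 00 00.
K' ⊕ ipad = 32 c1 36 36 36 36.  K' ⊕ opad = 58 ab 5c 5c 5c 5c.
Inner input = (K'⊕ipad) ∥ m = 32 c1 36 36 36 36 ∥ a7.
Inner hash: sum = 50+193+54+54+54+54+167 = 626 → 02 72.
Outer input = (K'⊕opad) ∥ inner = 58 ab 5c 5c 5c 5c ∥ 02 72.
Outer hash (tag): sum = 88+171+92+92+92+92+2+114 = 743 → 02 e7.

02e7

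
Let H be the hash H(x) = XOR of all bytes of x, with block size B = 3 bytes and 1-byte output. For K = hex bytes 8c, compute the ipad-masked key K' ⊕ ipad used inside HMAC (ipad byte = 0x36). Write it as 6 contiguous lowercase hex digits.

ba3636

Key hex bytes 8c is 1 byte ≤ B = 3; zero-pad to 3 bytes: K' = 8c 00 00.
XOR each byte with 0x36: 8c⊕36=ba, 00⊕36=36, 00⊕36=36.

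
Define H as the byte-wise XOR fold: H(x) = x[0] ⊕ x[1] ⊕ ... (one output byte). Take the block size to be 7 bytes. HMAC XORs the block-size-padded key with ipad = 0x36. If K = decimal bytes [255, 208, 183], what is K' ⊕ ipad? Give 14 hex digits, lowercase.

Key decimal bytes [255, 208, 183] = ff d0 b7 is 3 bytes ≤ B = 7; zero-pad to 7 bytes: K' = ff d0 b7 00 00 00 00.
XOR each byte with 0x36: ff⊕36=c9, d0⊕36=e6, b7⊕36=81, 00⊕36=36, 00⊕36=36, 00⊕36=36, 00⊕36=36.

c9e68136363636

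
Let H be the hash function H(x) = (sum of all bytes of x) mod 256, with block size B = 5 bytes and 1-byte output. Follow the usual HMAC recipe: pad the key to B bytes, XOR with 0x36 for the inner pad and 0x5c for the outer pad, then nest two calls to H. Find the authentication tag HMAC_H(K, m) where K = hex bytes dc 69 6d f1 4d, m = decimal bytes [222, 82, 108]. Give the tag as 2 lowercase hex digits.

Key hex bytes dc 69 6d f1 4d is exactly B = 5 bytes: K' = dc 69 6d f1 4d.
K' ⊕ ipad = ea 5f 5b c7 7b.  K' ⊕ opad = 80 35 31 ad 11.
Inner input = (K'⊕ipad) ∥ m = ea 5f 5b c7 7b ∥ de 52 6c.
Inner hash: sum = 234+95+91+199+123+222+82+108 = 1154; mod 256 = 130 → 82.
Outer input = (K'⊕opad) ∥ inner = 80 35 31 ad 11 ∥ 82.
Outer hash (tag): sum = 128+53+49+173+17+130 = 550; mod 256 = 38 → 26.

26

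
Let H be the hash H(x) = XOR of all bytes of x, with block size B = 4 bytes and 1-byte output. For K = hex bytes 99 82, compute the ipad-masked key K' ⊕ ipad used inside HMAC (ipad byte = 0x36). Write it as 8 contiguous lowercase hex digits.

afb43636

Key hex bytes 99 82 is 2 bytes ≤ B = 4; zero-pad to 4 bytes: K' = 99 82 00 00.
XOR each byte with 0x36: 99⊕36=af, 82⊕36=b4, 00⊕36=36, 00⊕36=36.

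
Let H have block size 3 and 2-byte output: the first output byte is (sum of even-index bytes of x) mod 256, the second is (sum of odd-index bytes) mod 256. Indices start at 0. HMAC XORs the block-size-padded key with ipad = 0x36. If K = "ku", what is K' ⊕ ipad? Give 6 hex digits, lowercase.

5d4336

Key "ku" = 6b 75 is 2 bytes ≤ B = 3; zero-pad to 3 bytes: K' = 6b 75 00.
XOR each byte with 0x36: 6b⊕36=5d, 75⊕36=43, 00⊕36=36.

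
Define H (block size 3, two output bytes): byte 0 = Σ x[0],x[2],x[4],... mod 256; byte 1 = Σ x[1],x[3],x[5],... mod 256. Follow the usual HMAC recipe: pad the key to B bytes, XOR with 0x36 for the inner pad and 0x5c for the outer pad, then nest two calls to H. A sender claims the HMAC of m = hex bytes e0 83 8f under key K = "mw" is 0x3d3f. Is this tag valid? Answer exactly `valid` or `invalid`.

Key "mw" = 6d 77 is 2 bytes ≤ B = 3; zero-pad to 3 bytes: K' = 6d 77 00.
K' ⊕ ipad = 5b 41 36; K' ⊕ opad = 31 2b 5c.
Inner hash: even-index sum = 276 mod 256 = 20; odd-index sum = 432 mod 256 = 176 → 14 b0.
Outer hash (recomputed tag): even-index sum = 317 mod 256 = 61; odd-index sum = 63 mod 256 = 63 → 3d 3f.
Recomputed tag = 3d3f; claimed = 3d3f → match.

valid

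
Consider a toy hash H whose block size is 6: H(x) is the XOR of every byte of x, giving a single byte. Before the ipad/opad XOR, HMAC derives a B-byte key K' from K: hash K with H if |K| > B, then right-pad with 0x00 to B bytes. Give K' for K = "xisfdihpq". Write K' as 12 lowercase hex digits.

600000000000

|K| = 9 > B = 6, so first hash the key.
H(K): XOR 78⊕69⊕73⊕66⊕64⊕69⊕68⊕70⊕71 = 60.
Zero-pad H(K) = 60 to 6 bytes: K' = 60 00 00 00 00 00.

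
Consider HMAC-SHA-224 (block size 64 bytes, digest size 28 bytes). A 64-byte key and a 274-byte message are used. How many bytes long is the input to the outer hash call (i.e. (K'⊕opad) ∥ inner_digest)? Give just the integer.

Key is 64 ≤ 64 bytes, zero-padded: |K'| = 64.
Outer input = (K'⊕opad) ∥ H(inner) → 64 + 28 = 92 bytes.

92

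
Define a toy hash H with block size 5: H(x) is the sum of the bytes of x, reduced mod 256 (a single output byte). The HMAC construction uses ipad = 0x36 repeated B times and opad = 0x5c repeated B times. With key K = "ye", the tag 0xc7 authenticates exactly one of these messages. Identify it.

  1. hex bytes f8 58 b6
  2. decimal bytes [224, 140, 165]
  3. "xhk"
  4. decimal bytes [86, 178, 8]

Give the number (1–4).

2

Key "ye" = 79 65 is 2 bytes ≤ B = 5; zero-pad to 5 bytes: K' = 79 65 00 00 00.
K' ⊕ ipad = 4f 53 36 36 36; K' ⊕ opad = 25 39 5c 5c 5c.
m1: inner = H(4f 53 36 36 36 f8 58 b6) = 4a; tag = H(25 39 5c 5c 5c 4a) = bc
m2: inner = H(4f 53 36 36 36 e0 8c a5) = 55; tag = H(25 39 5c 5c 5c 55) = c7 ← matches
m3: inner = H(4f 53 36 36 36 78 68 6b) = 8f; tag = H(25 39 5c 5c 5c 8f) = 01
m4: inner = H(4f 53 36 36 36 56 b2 08) = 54; tag = H(25 39 5c 5c 5c 54) = c6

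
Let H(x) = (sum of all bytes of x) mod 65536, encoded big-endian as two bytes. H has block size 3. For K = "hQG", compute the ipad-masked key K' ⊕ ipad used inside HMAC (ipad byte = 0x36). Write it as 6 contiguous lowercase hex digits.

Key "hQG" = 68 51 47 is exactly B = 3 bytes: K' = 68 51 47.
XOR each byte with 0x36: 68⊕36=5e, 51⊕36=67, 47⊕36=71.

5e6771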